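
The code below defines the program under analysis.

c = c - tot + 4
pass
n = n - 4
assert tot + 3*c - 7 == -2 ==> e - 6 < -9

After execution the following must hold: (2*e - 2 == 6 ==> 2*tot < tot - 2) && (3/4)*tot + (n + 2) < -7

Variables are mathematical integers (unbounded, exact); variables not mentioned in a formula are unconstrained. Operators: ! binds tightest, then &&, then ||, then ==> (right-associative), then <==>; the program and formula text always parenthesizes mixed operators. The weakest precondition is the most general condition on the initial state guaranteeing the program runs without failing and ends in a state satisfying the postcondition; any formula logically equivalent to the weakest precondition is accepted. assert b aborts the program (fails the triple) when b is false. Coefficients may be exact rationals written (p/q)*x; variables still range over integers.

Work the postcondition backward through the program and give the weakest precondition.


Working backward. After the program, the postcondition (2*e - 2 == 6 ==> 2*tot < tot - 2) && (3/4)*tot + (n + 2) < -7 must hold; in canonical form it is (2*e == 8 ==> tot < -2) && n + (3/4)*tot < -9.
Before assert tot + 3*c - 7 == -2 ==> e - 6 < -9: (3*c + tot == 5 ==> e < -3) && (2*e == 8 ==> tot < -2) && n + (3/4)*tot < -9
Before n := n - 4: (3*c + tot == 5 ==> e < -3) && (2*e == 8 ==> tot < -2) && n + (3/4)*tot < -5
Before skip: (3*c + tot == 5 ==> e < -3) && (2*e == 8 ==> tot < -2) && n + (3/4)*tot < -5
Before c := c - tot + 4: (3*c == 2*tot - 7 ==> e < -3) && (2*e == 8 ==> tot < -2) && n + (3/4)*tot < -5
Answer: WP = (3*c == 2*tot - 7 ==> e < -3) && (2*e == 8 ==> tot < -2) && n + (3/4)*tot < -5


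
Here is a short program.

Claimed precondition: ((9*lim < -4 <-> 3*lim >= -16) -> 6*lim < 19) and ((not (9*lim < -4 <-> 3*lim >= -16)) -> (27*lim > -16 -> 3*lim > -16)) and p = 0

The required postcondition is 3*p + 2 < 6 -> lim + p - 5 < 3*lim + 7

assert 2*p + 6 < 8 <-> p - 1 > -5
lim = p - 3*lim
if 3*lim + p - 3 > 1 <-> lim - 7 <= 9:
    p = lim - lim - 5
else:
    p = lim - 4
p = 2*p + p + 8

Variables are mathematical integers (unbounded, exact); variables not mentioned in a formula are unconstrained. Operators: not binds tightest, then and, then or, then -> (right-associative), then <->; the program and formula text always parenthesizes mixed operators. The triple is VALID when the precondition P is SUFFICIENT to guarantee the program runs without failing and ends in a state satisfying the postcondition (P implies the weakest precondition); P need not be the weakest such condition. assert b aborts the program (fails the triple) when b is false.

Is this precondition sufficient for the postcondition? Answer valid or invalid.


Working backward. After the program, the postcondition 3*p + 2 < 6 -> lim + p - 5 < 3*lim + 7 must hold; in canonical form it is 3*p < 4 -> p < 2*lim + 12.
Before p := 2*p + p + 8: 9*p < -20 -> 3*p < 2*lim + 4
Then branch requires 2*lim > -19; else branch requires 9*lim < 16 -> lim < 16.
Before the if: ((3*lim + p > 4 <-> lim <= 16) -> 2*lim > -19) and ((not (3*lim + p > 4 <-> lim <= 16)) -> (9*lim < 16 -> lim < 16))
Before lim := p - 3*lim: ((4*p > 9*lim + 4 <-> p <= 3*lim + 16) -> 2*p > 6*lim - 19) and ((not (4*p > 9*lim + 4 <-> p <= 3*lim + 16)) -> (9*p < 27*lim + 16 -> p < 3*lim + 16))
Before assert 2*p + 6 < 8 <-> p - 1 > -5: (2*p < 2 <-> p > -4) and ((4*p > 9*lim + 4 <-> p <= 3*lim + 16) -> 2*p > 6*lim - 19) and ((not (4*p > 9*lim + 4 <-> p <= 3*lim + 16)) -> (9*p < 27*lim + 16 -> p < 3*lim + 16))
The weakest precondition is (2*p < 2 <-> p > -4) and ((4*p > 9*lim + 4 <-> p <= 3*lim + 16) -> 2*p > 6*lim - 19) and ((not (4*p > 9*lim + 4 <-> p <= 3*lim + 16)) -> (9*p < 27*lim + 16 -> p < 3*lim + 16)).
Check whether ((9*lim < -4 <-> 3*lim >= -16) -> 6*lim < 19) and ((not (9*lim < -4 <-> 3*lim >= -16)) -> (27*lim > -16 -> 3*lim > -16)) and p = 0 implies it.
Every state satisfying the precondition satisfies the weakest precondition: the implication holds.
Answer: valid


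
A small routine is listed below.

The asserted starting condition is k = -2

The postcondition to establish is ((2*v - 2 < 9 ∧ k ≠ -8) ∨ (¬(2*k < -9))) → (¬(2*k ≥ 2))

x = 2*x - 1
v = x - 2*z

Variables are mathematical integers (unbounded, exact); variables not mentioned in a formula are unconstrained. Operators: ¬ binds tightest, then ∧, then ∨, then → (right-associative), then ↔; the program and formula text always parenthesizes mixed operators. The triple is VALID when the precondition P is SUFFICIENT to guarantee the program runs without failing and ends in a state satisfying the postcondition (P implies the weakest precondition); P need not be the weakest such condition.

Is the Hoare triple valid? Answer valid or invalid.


Working backward. After the program, the postcondition ((2*v - 2 < 9 ∧ k ≠ -8) ∨ (¬(2*k < -9))) → (¬(2*k ≥ 2)) must hold; in canonical form it is ((2*v < 11 ∧ k ≠ -8) ∨ (¬(2*k < -9))) → (¬(2*k ≥ 2)).
Before v := x - 2*z: ((2*x < 4*z + 11 ∧ k ≠ -8) ∨ (¬(2*k < -9))) → (¬(2*k ≥ 2))
Before x := 2*x - 1: ((4*x < 4*z + 13 ∧ k ≠ -8) ∨ (¬(2*k < -9))) → (¬(2*k ≥ 2))
The weakest precondition is ((4*x < 4*z + 13 ∧ k ≠ -8) ∨ (¬(2*k < -9))) → (¬(2*k ≥ 2)).
Check whether k = -2 implies it.
Every state satisfying the precondition satisfies the weakest precondition: the implication holds.
Answer: valid


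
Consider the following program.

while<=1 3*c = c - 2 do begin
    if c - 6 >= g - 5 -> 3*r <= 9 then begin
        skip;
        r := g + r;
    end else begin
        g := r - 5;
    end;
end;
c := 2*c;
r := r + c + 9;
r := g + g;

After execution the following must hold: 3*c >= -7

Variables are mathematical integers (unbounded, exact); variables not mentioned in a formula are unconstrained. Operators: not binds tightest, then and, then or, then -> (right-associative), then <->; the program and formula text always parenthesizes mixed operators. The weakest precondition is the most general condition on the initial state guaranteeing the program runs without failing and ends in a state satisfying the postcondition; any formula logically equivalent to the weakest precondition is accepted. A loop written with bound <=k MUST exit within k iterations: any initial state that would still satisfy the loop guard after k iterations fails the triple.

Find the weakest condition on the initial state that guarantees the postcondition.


Working backward. After the program, 3*c >= -7 must hold.
Before r := g + g: 3*c >= -7
Before r := r + c + 9: 3*c >= -7
Before c := 2*c: 6*c >= -7
Before the loop (bound <=1), unroll the exhaustion recursion (WP_0 = exit-now case; WP_j = one more guarded iteration, up to j = 1):
  WP_0: (not (2*c = -2)) and 6*c >= -7
  WP_1: (2*c = -2 -> (((c >= g + 1 -> 3*r <= 9) -> ((not (2*c = -2)) and 6*c >= -7)) and ((not (c >= g + 1 -> 3*r <= 9)) -> ((not (2*c = -2)) and 6*c >= -7)))) and ((not (2*c = -2)) -> 6*c >= -7)
So before the loop: (2*c = -2 -> (((c >= g + 1 -> 3*r <= 9) -> ((not (2*c = -2)) and 6*c >= -7)) and ((not (c >= g + 1 -> 3*r <= 9)) -> ((not (2*c = -2)) and 6*c >= -7)))) and ((not (2*c = -2)) -> 6*c >= -7)
Answer: WP = (2*c = -2 -> (((c >= g + 1 -> 3*r <= 9) -> ((not (2*c = -2)) and 6*c >= -7)) and ((not (c >= g + 1 -> 3*r <= 9)) -> ((not (2*c = -2)) and 6*c >= -7)))) and ((not (2*c = -2)) -> 6*c >= -7)


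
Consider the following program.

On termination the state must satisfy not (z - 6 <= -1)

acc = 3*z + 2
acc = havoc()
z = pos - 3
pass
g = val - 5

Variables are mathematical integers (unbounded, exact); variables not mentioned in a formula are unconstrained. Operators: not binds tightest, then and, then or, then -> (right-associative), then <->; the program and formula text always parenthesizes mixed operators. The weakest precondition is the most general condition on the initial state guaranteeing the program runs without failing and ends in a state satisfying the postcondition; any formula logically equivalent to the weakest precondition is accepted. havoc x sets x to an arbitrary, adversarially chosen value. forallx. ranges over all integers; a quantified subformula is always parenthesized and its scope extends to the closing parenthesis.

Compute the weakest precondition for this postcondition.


Working backward. After the program, the postcondition not (z - 6 <= -1) must hold; in canonical form it is not (z <= 5).
Before g := val - 5: not (z <= 5)
Before skip: not (z <= 5)
Before z := pos - 3: not (pos <= 8)
Before havoc acc: not (pos <= 8)
Before acc := 3*z + 2: not (pos <= 8)
Answer: WP = not (pos <= 8)


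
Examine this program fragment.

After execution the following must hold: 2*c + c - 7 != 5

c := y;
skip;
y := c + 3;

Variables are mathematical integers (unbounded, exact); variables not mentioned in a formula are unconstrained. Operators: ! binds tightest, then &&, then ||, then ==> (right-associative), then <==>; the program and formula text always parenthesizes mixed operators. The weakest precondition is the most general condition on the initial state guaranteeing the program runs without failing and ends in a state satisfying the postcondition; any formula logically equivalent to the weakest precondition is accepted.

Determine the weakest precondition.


Working backward. After the program, the postcondition 2*c + c - 7 != 5 must hold; in canonical form it is 3*c != 12.
Before y := c + 3: 3*c != 12
Before skip: 3*c != 12
Before c := y: 3*y != 12
Answer: WP = 3*y != 12


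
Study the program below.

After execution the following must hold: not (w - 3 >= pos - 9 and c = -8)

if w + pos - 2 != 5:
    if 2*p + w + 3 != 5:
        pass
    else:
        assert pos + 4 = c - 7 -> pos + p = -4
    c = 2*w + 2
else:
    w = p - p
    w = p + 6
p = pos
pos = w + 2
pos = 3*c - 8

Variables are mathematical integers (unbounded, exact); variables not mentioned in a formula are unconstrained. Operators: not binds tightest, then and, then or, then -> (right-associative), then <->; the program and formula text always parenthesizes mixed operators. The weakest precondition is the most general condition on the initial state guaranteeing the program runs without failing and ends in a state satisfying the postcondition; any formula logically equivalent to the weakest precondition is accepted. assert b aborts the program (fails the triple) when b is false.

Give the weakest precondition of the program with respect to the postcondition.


Working backward. After the program, the postcondition not (w - 3 >= pos - 9 and c = -8) must hold; in canonical form it is not (w >= pos - 6 and c = -8).
Before pos := 3*c - 8: not (w >= 3*c - 14 and c = -8)
Before pos := w + 2: not (w >= 3*c - 14 and c = -8)
Before p := pos: not (w >= 3*c - 14 and c = -8)
Then branch requires (2*p + w != 2 -> (not (5*w <= 8 and 2*w = -10))) and ((not (2*p + w != 2)) -> ((pos = c - 11 -> p + pos = -4) and (not (5*w <= 8 and 2*w = -10)))); else branch requires not (p >= 3*c - 20 and c = -8).
Before the if: (pos + w != 7 -> ((2*p + w != 2 -> (not (5*w <= 8 and 2*w = -10))) and ((not (2*p + w != 2)) -> ((pos = c - 11 -> p + pos = -4) and (not (5*w <= 8 and 2*w = -10)))))) and ((not (pos + w != 7)) -> (not (p >= 3*c - 20 and c = -8)))
Answer: WP = (pos + w != 7 -> ((2*p + w != 2 -> (not (5*w <= 8 and 2*w = -10))) and ((not (2*p + w != 2)) -> ((pos = c - 11 -> p + pos = -4) and (not (5*w <= 8 and 2*w = -10)))))) and ((not (pos + w != 7)) -> (not (p >= 3*c - 20 and c = -8)))


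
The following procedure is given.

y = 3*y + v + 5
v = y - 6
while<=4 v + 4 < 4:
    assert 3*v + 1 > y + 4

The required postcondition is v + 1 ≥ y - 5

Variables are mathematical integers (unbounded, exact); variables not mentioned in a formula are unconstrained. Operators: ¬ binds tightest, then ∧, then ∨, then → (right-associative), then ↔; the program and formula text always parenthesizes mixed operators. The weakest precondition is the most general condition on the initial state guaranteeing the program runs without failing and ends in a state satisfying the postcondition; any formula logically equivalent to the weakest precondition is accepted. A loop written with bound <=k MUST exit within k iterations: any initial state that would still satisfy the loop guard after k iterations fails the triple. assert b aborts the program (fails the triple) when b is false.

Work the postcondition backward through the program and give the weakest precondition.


Working backward. After the program, the postcondition v + 1 ≥ y - 5 must hold; in canonical form it is v ≥ y - 6.
Before the loop (bound <=4), unroll the exhaustion recursion (WP_0 = exit-now case; WP_j = one more guarded iteration, up to j = 4):
  WP_0: (¬(v < 0)) ∧ v ≥ y - 6
  WP_1: (v < 0 → (3*v > y + 3 ∧ (¬(v < 0)) ∧ v ≥ y - 6)) ∧ ((¬(v < 0)) → v ≥ y - 6)
  WP_2: (v < 0 → (3*v > y + 3 ∧ (v < 0 → (3*v > y + 3 ∧ (¬(v < 0)) ∧ v ≥ y - 6)) ∧ ((¬(v < 0)) → v ≥ y - 6))) ∧ ((¬(v < 0)) → v ≥ y - 6)
  WP_3: (v < 0 → (3*v > y + 3 ∧ (v < 0 → (3*v > y + 3 ∧ (v < 0 → (3*v > y + 3 ∧ (¬(v < 0)) ∧ v ≥ y - 6)) ∧ ((¬(v < 0)) → v ≥ y - 6))) ∧ ((¬(v < 0)) → v ≥ y - 6))) ∧ ((¬(v < 0)) → v ≥ y - 6)
  WP_4: (v < 0 → (3*v > y + 3 ∧ (v < 0 → (3*v > y + 3 ∧ (v < 0 → (3*v > y + 3 ∧ (v < 0 → (3*v > y + 3 ∧ (¬(v < 0)) ∧ v ≥ y - 6)) ∧ ((¬(v < 0)) → v ≥ y - 6))) ∧ ((¬(v < 0)) → v ≥ y - 6))) ∧ ((¬(v < 0)) → v ≥ y - 6))) ∧ ((¬(v < 0)) → v ≥ y - 6)
So before the loop: (v < 0 → (3*v > y + 3 ∧ (v < 0 → (3*v > y + 3 ∧ (v < 0 → (3*v > y + 3 ∧ (v < 0 → (3*v > y + 3 ∧ (¬(v < 0)) ∧ v ≥ y - 6)) ∧ ((¬(v < 0)) → v ≥ y - 6))) ∧ ((¬(v < 0)) → v ≥ y - 6))) ∧ ((¬(v < 0)) → v ≥ y - 6))) ∧ ((¬(v < 0)) → v ≥ y - 6)
Before v := y - 6: y < 6 → (2*y > 21 ∧ (y < 6 → (2*y > 21 ∧ (y < 6 → (2*y > 21 ∧ (y < 6 → (2*y > 21 ∧ (¬(y < 6)))))))))
Before y := 3*y + v + 5: v + 3*y < 1 → (2*v + 6*y > 11 ∧ (v + 3*y < 1 → (2*v + 6*y > 11 ∧ (v + 3*y < 1 → (2*v + 6*y > 11 ∧ (v + 3*y < 1 → (2*v + 6*y > 11 ∧ (¬(v + 3*y < 1)))))))))
Answer: WP = v + 3*y < 1 → (2*v + 6*y > 11 ∧ (v + 3*y < 1 → (2*v + 6*y > 11 ∧ (v + 3*y < 1 → (2*v + 6*y > 11 ∧ (v + 3*y < 1 → (2*v + 6*y > 11 ∧ (¬(v + 3*y < 1)))))))))


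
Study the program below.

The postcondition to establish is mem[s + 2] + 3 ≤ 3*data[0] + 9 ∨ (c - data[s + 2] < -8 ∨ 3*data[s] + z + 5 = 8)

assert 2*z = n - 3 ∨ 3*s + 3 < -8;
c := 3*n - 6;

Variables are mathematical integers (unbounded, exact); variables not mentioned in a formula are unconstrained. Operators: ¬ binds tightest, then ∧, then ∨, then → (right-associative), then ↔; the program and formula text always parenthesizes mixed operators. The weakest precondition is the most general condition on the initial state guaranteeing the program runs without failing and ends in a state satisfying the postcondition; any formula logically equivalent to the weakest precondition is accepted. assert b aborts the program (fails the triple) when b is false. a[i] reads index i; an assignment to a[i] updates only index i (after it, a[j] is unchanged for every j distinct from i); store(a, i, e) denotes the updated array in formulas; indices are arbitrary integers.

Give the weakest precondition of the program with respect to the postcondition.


Working backward. After the program, the postcondition mem[s + 2] + 3 ≤ 3*data[0] + 9 ∨ (c - data[s + 2] < -8 ∨ 3*data[s] + z + 5 = 8) must hold; in canonical form it is mem[s + 2] ≤ 3*data[0] + 6 ∨ c < data[s + 2] - 8 ∨ 3*data[s] + z = 3.
Before c := 3*n - 6: mem[s + 2] ≤ 3*data[0] + 6 ∨ 3*n < data[s + 2] - 2 ∨ 3*data[s] + z = 3
Before assert 2*z = n - 3 ∨ 3*s + 3 < -8: (2*z = n - 3 ∨ 3*s < -11) ∧ (mem[s + 2] ≤ 3*data[0] + 6 ∨ 3*n < data[s + 2] - 2 ∨ 3*data[s] + z = 3)
Answer: WP = (2*z = n - 3 ∨ 3*s < -11) ∧ (mem[s + 2] ≤ 3*data[0] + 6 ∨ 3*n < data[s + 2] - 2 ∨ 3*data[s] + z = 3)


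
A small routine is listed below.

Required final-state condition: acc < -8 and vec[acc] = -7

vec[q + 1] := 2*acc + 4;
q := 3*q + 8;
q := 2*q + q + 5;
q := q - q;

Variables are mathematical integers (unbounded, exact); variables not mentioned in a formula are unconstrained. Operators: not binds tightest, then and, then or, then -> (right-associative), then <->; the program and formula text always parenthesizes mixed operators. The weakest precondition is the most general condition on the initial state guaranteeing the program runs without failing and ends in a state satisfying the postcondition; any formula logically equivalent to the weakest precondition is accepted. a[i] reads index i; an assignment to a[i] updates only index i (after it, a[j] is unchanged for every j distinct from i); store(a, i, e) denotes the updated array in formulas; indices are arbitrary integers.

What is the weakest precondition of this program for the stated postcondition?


Working backward. After the program, acc < -8 and vec[acc] = -7 must hold.
Before q := q - q: acc < -8 and vec[acc] = -7
Before q := 2*q + q + 5: acc < -8 and vec[acc] = -7
Before q := 3*q + 8: acc < -8 and vec[acc] = -7
Before vec[q + 1] := 2*acc + 4: acc < -8 and store(vec, q + 1, 2*acc + 4)[acc] = -7
Answer: WP = acc < -8 and store(vec, q + 1, 2*acc + 4)[acc] = -7


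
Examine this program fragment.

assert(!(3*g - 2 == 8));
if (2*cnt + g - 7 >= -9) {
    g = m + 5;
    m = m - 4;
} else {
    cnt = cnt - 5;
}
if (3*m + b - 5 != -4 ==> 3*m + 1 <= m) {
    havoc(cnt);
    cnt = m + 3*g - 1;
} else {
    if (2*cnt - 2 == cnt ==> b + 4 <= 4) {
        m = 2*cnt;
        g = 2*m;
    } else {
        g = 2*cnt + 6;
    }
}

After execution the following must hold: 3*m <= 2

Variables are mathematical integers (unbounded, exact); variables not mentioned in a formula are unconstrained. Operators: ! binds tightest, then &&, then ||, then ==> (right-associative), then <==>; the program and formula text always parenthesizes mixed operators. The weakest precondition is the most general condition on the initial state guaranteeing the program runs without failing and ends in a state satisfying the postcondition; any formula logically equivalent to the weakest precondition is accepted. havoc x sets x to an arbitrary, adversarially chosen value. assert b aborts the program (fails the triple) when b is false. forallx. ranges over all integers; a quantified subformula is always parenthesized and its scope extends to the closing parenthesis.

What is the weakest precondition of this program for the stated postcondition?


Working backward. After the program, 3*m <= 2 must hold.
Then branch requires 3*m <= 2; else branch requires ((cnt == 2 ==> b <= 0) ==> 6*cnt <= 2) && ((!(cnt == 2 ==> b <= 0)) ==> 3*m <= 2).
Before the if: ((b + 3*m != 1 ==> 2*m <= -1) ==> 3*m <= 2) && ((!(b + 3*m != 1 ==> 2*m <= -1)) ==> (((cnt == 2 ==> b <= 0) ==> 6*cnt <= 2) && ((!(cnt == 2 ==> b <= 0)) ==> 3*m <= 2)))
Then branch requires ((b + 3*m != 13 ==> 2*m <= 7) ==> 3*m <= 14) && ((!(b + 3*m != 13 ==> 2*m <= 7)) ==> (((cnt == 2 ==> b <= 0) ==> 6*cnt <= 2) && ((!(cnt == 2 ==> b <= 0)) ==> 3*m <= 14))); else branch requires ((b + 3*m != 1 ==> 2*m <= -1) ==> 3*m <= 2) && ((!(b + 3*m != 1 ==> 2*m <= -1)) ==> (((cnt == 7 ==> b <= 0) ==> 6*cnt <= 32) && ((!(cnt == 7 ==> b <= 0)) ==> 3*m <= 2))).
Before the if: (2*cnt + g >= -2 ==> (((b + 3*m != 13 ==> 2*m <= 7) ==> 3*m <= 14) && ((!(b + 3*m != 13 ==> 2*m <= 7)) ==> (((cnt == 2 ==> b <= 0) ==> 6*cnt <= 2) && ((!(cnt == 2 ==> b <= 0)) ==> 3*m <= 14))))) && ((!(2*cnt + g >= -2)) ==> (((b + 3*m != 1 ==> 2*m <= -1) ==> 3*m <= 2) && ((!(b + 3*m != 1 ==> 2*m <= -1)) ==> (((cnt == 7 ==> b <= 0) ==> 6*cnt <= 32) && ((!(cnt == 7 ==> b <= 0)) ==> 3*m <= 2)))))
Before assert !(3*g - 2 == 8): (!(3*g == 10)) && (2*cnt + g >= -2 ==> (((b + 3*m != 13 ==> 2*m <= 7) ==> 3*m <= 14) && ((!(b + 3*m != 13 ==> 2*m <= 7)) ==> (((cnt == 2 ==> b <= 0) ==> 6*cnt <= 2) && ((!(cnt == 2 ==> b <= 0)) ==> 3*m <= 14))))) && ((!(2*cnt + g >= -2)) ==> (((b + 3*m != 1 ==> 2*m <= -1) ==> 3*m <= 2) && ((!(b + 3*m != 1 ==> 2*m <= -1)) ==> (((cnt == 7 ==> b <= 0) ==> 6*cnt <= 32) && ((!(cnt == 7 ==> b <= 0)) ==> 3*m <= 2)))))
Answer: WP = (!(3*g == 10)) && (2*cnt + g >= -2 ==> (((b + 3*m != 13 ==> 2*m <= 7) ==> 3*m <= 14) && ((!(b + 3*m != 13 ==> 2*m <= 7)) ==> (((cnt == 2 ==> b <= 0) ==> 6*cnt <= 2) && ((!(cnt == 2 ==> b <= 0)) ==> 3*m <= 14))))) && ((!(2*cnt + g >= -2)) ==> (((b + 3*m != 1 ==> 2*m <= -1) ==> 3*m <= 2) && ((!(b + 3*m != 1 ==> 2*m <= -1)) ==> (((cnt == 7 ==> b <= 0) ==> 6*cnt <= 32) && ((!(cnt == 7 ==> b <= 0)) ==> 3*m <= 2)))))


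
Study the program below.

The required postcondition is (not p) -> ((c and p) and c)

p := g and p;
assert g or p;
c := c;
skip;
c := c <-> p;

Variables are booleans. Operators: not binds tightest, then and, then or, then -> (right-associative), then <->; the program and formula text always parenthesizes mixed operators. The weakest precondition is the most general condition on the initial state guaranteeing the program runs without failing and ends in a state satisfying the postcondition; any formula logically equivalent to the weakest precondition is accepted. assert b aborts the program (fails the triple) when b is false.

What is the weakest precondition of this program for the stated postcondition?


Working backward. After the program, the postcondition (not p) -> ((c and p) and c) must hold; in canonical form it is (not p) -> (c and p).
Before c := c <-> p: (not p) -> ((c <-> p) and p)
Before skip: (not p) -> ((c <-> p) and p)
Before c := c: (not p) -> ((c <-> p) and p)
Before assert g or p: (g or p) and ((not p) -> ((c <-> p) and p))
Before p := g and p: (g or (g and p)) and ((not (g and p)) -> ((c <-> (g and p)) and g and p))
Answer: WP = (g or (g and p)) and ((not (g and p)) -> ((c <-> (g and p)) and g and p))


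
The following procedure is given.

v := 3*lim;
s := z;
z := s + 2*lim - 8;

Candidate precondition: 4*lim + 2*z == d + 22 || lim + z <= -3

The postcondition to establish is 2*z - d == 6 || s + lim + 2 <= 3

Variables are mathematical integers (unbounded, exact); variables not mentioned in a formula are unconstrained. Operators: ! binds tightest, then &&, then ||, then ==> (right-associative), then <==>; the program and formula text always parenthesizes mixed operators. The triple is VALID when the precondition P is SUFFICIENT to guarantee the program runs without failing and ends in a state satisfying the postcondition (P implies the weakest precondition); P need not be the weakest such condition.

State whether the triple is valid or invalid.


Working backward. After the program, the postcondition 2*z - d == 6 || s + lim + 2 <= 3 must hold; in canonical form it is 2*z == d + 6 || lim + s <= 1.
Before z := s + 2*lim - 8: 4*lim + 2*s == d + 22 || lim + s <= 1
Before s := z: 4*lim + 2*z == d + 22 || lim + z <= 1
Before v := 3*lim: 4*lim + 2*z == d + 22 || lim + z <= 1
The weakest precondition is 4*lim + 2*z == d + 22 || lim + z <= 1.
Check whether 4*lim + 2*z == d + 22 || lim + z <= -3 implies it.
Every state satisfying the precondition satisfies the weakest precondition: the implication holds.
Answer: valid


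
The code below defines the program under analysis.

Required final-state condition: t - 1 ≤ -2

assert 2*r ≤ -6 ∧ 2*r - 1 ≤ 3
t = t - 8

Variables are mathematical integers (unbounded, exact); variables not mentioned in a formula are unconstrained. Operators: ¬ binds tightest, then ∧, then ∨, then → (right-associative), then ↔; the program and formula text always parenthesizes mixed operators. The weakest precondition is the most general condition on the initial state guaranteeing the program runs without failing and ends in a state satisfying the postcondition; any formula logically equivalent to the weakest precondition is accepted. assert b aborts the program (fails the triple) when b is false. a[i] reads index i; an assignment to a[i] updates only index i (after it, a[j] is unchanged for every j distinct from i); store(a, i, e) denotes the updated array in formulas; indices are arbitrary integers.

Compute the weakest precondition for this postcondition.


Working backward. After the program, the postcondition t - 1 ≤ -2 must hold; in canonical form it is t ≤ -1.
Before t := t - 8: t ≤ 7
Before assert 2*r ≤ -6 ∧ 2*r - 1 ≤ 3: 2*r ≤ -6 ∧ 2*r ≤ 4 ∧ t ≤ 7
Answer: WP = 2*r ≤ -6 ∧ 2*r ≤ 4 ∧ t ≤ 7


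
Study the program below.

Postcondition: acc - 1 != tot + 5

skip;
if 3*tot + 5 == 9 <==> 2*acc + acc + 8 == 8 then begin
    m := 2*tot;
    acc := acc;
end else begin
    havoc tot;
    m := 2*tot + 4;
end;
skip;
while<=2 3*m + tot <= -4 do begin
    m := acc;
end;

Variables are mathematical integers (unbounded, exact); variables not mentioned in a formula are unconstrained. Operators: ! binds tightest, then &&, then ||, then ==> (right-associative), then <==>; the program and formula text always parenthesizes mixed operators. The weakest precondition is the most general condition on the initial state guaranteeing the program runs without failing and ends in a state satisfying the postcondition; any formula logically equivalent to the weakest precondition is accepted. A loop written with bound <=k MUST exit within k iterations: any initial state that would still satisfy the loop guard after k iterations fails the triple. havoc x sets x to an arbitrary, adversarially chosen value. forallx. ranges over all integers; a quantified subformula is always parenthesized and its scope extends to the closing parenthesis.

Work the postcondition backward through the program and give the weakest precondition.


Working backward. After the program, the postcondition acc - 1 != tot + 5 must hold; in canonical form it is acc != tot + 6.
Before the loop (bound <=2), unroll the exhaustion recursion (WP_0 = exit-now case; WP_j = one more guarded iteration, up to j = 2):
  WP_0: (!(3*m + tot <= -4)) && acc != tot + 6
  WP_1: (3*m + tot <= -4 ==> ((!(3*acc + tot <= -4)) && acc != tot + 6)) && ((!(3*m + tot <= -4)) ==> acc != tot + 6)
  WP_2: (3*m + tot <= -4 ==> ((3*acc + tot <= -4 ==> ((!(3*acc + tot <= -4)) && acc != tot + 6)) && ((!(3*acc + tot <= -4)) ==> acc != tot + 6))) && ((!(3*m + tot <= -4)) ==> acc != tot + 6)
So before the loop: (3*m + tot <= -4 ==> ((3*acc + tot <= -4 ==> ((!(3*acc + tot <= -4)) && acc != tot + 6)) && ((!(3*acc + tot <= -4)) ==> acc != tot + 6))) && ((!(3*m + tot <= -4)) ==> acc != tot + 6)
Before skip: (3*m + tot <= -4 ==> ((3*acc + tot <= -4 ==> ((!(3*acc + tot <= -4)) && acc != tot + 6)) && ((!(3*acc + tot <= -4)) ==> acc != tot + 6))) && ((!(3*m + tot <= -4)) ==> acc != tot + 6)
Then branch requires (7*tot <= -4 ==> ((3*acc + tot <= -4 ==> ((!(3*acc + tot <= -4)) && acc != tot + 6)) && ((!(3*acc + tot <= -4)) ==> acc != tot + 6))) && ((!(7*tot <= -4)) ==> acc != tot + 6); else branch requires forall tot_1. ((7*tot_1 <= -16 ==> ((3*acc + tot_1 <= -4 ==> ((!(3*acc + tot_1 <= -4)) && acc != tot_1 + 6)) && ((!(3*acc + tot_1 <= -4)) ==> acc != tot_1 + 6))) && ((!(7*tot_1 <= -16)) ==> acc != tot_1 + 6)).
Before the if: ((3*tot == 4 <==> 3*acc == 0) ==> ((7*tot <= -4 ==> ((3*acc + tot <= -4 ==> ((!(3*acc + tot <= -4)) && acc != tot + 6)) && ((!(3*acc + tot <= -4)) ==> acc != tot + 6))) && ((!(7*tot <= -4)) ==> acc != tot + 6))) && ((!(3*tot == 4 <==> 3*acc == 0)) ==> (forall tot_1. ((7*tot_1 <= -16 ==> ((3*acc + tot_1 <= -4 ==> ((!(3*acc + tot_1 <= -4)) && acc != tot_1 + 6)) && ((!(3*acc + tot_1 <= -4)) ==> acc != tot_1 + 6))) && ((!(7*tot_1 <= -16)) ==> acc != tot_1 + 6))))
Before skip: ((3*tot == 4 <==> 3*acc == 0) ==> ((7*tot <= -4 ==> ((3*acc + tot <= -4 ==> ((!(3*acc + tot <= -4)) && acc != tot + 6)) && ((!(3*acc + tot <= -4)) ==> acc != tot + 6))) && ((!(7*tot <= -4)) ==> acc != tot + 6))) && ((!(3*tot == 4 <==> 3*acc == 0)) ==> (forall tot_1. ((7*tot_1 <= -16 ==> ((3*acc + tot_1 <= -4 ==> ((!(3*acc + tot_1 <= -4)) && acc != tot_1 + 6)) && ((!(3*acc + tot_1 <= -4)) ==> acc != tot_1 + 6))) && ((!(7*tot_1 <= -16)) ==> acc != tot_1 + 6))))
Answer: WP = ((3*tot == 4 <==> 3*acc == 0) ==> ((7*tot <= -4 ==> ((3*acc + tot <= -4 ==> ((!(3*acc + tot <= -4)) && acc != tot + 6)) && ((!(3*acc + tot <= -4)) ==> acc != tot + 6))) && ((!(7*tot <= -4)) ==> acc != tot + 6))) && ((!(3*tot == 4 <==> 3*acc == 0)) ==> (forall tot_1. ((7*tot_1 <= -16 ==> ((3*acc + tot_1 <= -4 ==> ((!(3*acc + tot_1 <= -4)) && acc != tot_1 + 6)) && ((!(3*acc + tot_1 <= -4)) ==> acc != tot_1 + 6))) && ((!(7*tot_1 <= -16)) ==> acc != tot_1 + 6))))


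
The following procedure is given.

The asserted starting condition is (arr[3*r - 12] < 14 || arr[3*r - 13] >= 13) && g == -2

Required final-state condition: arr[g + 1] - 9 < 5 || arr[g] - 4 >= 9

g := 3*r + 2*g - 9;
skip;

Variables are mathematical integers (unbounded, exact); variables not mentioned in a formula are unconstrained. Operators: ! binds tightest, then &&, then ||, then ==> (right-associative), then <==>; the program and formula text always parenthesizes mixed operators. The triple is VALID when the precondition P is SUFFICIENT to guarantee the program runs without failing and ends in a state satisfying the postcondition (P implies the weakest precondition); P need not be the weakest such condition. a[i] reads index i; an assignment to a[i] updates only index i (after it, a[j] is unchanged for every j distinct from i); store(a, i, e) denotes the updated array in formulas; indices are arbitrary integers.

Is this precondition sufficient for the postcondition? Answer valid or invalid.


Working backward. After the program, the postcondition arr[g + 1] - 9 < 5 || arr[g] - 4 >= 9 must hold; in canonical form it is arr[g + 1] < 14 || arr[g] >= 13.
Before skip: arr[g + 1] < 14 || arr[g] >= 13
Before g := 3*r + 2*g - 9: arr[2*g + 3*r - 8] < 14 || arr[2*g + 3*r - 9] >= 13
The weakest precondition is arr[2*g + 3*r - 8] < 14 || arr[2*g + 3*r - 9] >= 13.
Check whether (arr[3*r - 12] < 14 || arr[3*r - 13] >= 13) && g == -2 implies it.
Every state satisfying the precondition satisfies the weakest precondition: the implication holds.
Answer: valid


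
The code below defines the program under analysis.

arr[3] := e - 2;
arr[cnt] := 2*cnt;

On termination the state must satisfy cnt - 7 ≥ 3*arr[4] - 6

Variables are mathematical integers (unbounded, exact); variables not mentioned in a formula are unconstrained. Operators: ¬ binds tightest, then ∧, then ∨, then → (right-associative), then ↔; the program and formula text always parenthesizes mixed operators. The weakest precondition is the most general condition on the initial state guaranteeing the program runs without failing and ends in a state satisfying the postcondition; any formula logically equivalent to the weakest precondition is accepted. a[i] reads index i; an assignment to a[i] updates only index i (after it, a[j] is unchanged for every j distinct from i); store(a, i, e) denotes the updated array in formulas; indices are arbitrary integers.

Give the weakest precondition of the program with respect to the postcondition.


Working backward. After the program, the postcondition cnt - 7 ≥ 3*arr[4] - 6 must hold; in canonical form it is cnt ≥ 3*arr[4] + 1.
Before arr[cnt] := 2*cnt: cnt ≥ 3*store(arr, cnt, 2*cnt)[4] + 1
Before arr[3] := e - 2: cnt ≥ 3*store(store(arr, 3, e - 2), cnt, 2*cnt)[4] + 1
Answer: WP = cnt ≥ 3*store(store(arr, 3, e - 2), cnt, 2*cnt)[4] + 1


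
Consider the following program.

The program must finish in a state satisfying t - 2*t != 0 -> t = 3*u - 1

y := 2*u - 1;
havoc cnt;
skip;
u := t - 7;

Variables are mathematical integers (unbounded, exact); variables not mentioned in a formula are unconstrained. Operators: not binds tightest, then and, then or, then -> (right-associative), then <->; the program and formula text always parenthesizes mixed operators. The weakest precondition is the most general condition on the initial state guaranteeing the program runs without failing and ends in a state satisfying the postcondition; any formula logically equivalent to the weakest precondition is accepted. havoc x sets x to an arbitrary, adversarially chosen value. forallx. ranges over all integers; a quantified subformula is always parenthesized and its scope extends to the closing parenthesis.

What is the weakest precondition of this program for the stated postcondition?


Working backward. After the program, the postcondition t - 2*t != 0 -> t = 3*u - 1 must hold; in canonical form it is t != 0 -> t = 3*u - 1.
Before u := t - 7: t != 0 -> 2*t = 22
Before skip: t != 0 -> 2*t = 22
Before havoc cnt: t != 0 -> 2*t = 22
Before y := 2*u - 1: t != 0 -> 2*t = 22
Answer: WP = t != 0 -> 2*t = 22


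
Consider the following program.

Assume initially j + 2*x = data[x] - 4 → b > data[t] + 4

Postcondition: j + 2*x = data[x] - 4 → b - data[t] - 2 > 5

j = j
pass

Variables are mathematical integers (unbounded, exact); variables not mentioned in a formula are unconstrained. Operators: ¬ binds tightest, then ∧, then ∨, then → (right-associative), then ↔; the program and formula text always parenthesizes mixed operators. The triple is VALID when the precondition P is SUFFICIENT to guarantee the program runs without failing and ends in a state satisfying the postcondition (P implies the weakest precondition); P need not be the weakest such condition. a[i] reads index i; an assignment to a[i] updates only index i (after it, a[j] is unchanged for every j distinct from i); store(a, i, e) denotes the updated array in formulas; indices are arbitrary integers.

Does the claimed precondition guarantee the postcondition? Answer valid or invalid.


Working backward. After the program, the postcondition j + 2*x = data[x] - 4 → b - data[t] - 2 > 5 must hold; in canonical form it is j + 2*x = data[x] - 4 → b > data[t] + 7.
Before skip: j + 2*x = data[x] - 4 → b > data[t] + 7
Before j := j: j + 2*x = data[x] - 4 → b > data[t] + 7
The weakest precondition is j + 2*x = data[x] - 4 → b > data[t] + 7.
Check whether j + 2*x = data[x] - 4 → b > data[t] + 4 implies it.
Countermodel: at the initial state b = 0, data = {[0] = -5, elsewhere -5}, j = -9, t = 0, x = 0, the precondition holds but the weakest precondition fails.
Answer: invalid


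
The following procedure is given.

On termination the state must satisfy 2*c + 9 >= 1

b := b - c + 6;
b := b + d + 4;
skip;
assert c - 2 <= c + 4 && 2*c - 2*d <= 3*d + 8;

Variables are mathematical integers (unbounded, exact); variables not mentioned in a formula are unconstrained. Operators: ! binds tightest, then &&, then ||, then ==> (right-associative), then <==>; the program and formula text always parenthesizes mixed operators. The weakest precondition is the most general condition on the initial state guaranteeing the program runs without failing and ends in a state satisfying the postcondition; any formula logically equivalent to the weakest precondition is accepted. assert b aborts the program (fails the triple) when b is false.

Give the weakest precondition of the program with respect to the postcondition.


Working backward. After the program, the postcondition 2*c + 9 >= 1 must hold; in canonical form it is 2*c >= -8.
Before assert c - 2 <= c + 4 && 2*c - 2*d <= 3*d + 8: 2*c <= 5*d + 8 && 2*c >= -8
Before skip: 2*c <= 5*d + 8 && 2*c >= -8
Before b := b + d + 4: 2*c <= 5*d + 8 && 2*c >= -8
Before b := b - c + 6: 2*c <= 5*d + 8 && 2*c >= -8
Answer: WP = 2*c <= 5*d + 8 && 2*c >= -8


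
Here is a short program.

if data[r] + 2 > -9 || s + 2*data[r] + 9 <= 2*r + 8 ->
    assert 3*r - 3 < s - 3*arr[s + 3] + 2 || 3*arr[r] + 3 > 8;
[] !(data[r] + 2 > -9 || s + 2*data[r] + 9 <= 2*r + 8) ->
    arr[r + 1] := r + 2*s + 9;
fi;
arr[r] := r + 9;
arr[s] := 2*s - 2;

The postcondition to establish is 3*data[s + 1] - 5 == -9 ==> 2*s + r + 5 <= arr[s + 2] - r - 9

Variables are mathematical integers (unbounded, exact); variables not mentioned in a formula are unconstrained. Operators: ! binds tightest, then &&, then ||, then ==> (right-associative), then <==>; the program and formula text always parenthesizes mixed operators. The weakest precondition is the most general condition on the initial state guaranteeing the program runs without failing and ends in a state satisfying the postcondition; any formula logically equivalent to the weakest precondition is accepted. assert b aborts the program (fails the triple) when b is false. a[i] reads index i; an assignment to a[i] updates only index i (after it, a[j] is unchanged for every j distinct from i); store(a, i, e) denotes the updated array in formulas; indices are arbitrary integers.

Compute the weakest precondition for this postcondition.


Working backward. After the program, the postcondition 3*data[s + 1] - 5 == -9 ==> 2*s + r + 5 <= arr[s + 2] - r - 9 must hold; in canonical form it is 3*data[s + 1] == -4 ==> 2*r + 2*s <= arr[s + 2] - 14.
Before arr[s] := 2*s - 2: 3*data[s + 1] == -4 ==> 2*r + 2*s <= store(arr, s, 2*s - 2)[s + 2] - 14
Before arr[r] := r + 9: 3*data[s + 1] == -4 ==> 2*r + 2*s <= store(store(arr, r, r + 9), s, 2*s - 2)[s + 2] - 14
Then branch requires (3*arr[s + 3] + 3*r < s + 5 || 3*arr[r] > 5) && (3*data[s + 1] == -4 ==> 2*r + 2*s <= store(store(arr, r, r + 9), s, 2*s - 2)[s + 2] - 14); else branch requires 3*data[s + 1] == -4 ==> 2*r + 2*s <= store(store(store(arr, r + 1, r + 2*s + 9), r, r + 9), s, 2*s - 2)[s + 2] - 14.
Before the if: ((data[r] > -11 || 2*data[r] + s <= 2*r - 1) ==> ((3*arr[s + 3] + 3*r < s + 5 || 3*arr[r] > 5) && (3*data[s + 1] == -4 ==> 2*r + 2*s <= store(store(arr, r, r + 9), s, 2*s - 2)[s + 2] - 14))) && ((!(data[r] > -11 || 2*data[r] + s <= 2*r - 1)) ==> (3*data[s + 1] == -4 ==> 2*r + 2*s <= store(store(store(arr, r + 1, r + 2*s + 9), r, r + 9), s, 2*s - 2)[s + 2] - 14))
Answer: WP = ((data[r] > -11 || 2*data[r] + s <= 2*r - 1) ==> ((3*arr[s + 3] + 3*r < s + 5 || 3*arr[r] > 5) && (3*data[s + 1] == -4 ==> 2*r + 2*s <= store(store(arr, r, r + 9), s, 2*s - 2)[s + 2] - 14))) && ((!(data[r] > -11 || 2*data[r] + s <= 2*r - 1)) ==> (3*data[s + 1] == -4 ==> 2*r + 2*s <= store(store(store(arr, r + 1, r + 2*s + 9), r, r + 9), s, 2*s - 2)[s + 2] - 14))


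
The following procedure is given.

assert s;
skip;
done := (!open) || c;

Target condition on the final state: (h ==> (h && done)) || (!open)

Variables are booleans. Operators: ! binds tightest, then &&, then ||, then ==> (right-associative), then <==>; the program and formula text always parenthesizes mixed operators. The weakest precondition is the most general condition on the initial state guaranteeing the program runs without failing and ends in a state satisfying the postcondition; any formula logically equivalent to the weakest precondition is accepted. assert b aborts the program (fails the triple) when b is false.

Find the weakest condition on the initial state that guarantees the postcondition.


Working backward. After the program, (h ==> (h && done)) || (!open) must hold.
Before done := (!open) || c: (h ==> (h && ((!open) || c))) || (!open)
Before skip: (h ==> (h && ((!open) || c))) || (!open)
Before assert s: s && ((h ==> (h && ((!open) || c))) || (!open))
Answer: WP = s && ((h ==> (h && ((!open) || c))) || (!open))


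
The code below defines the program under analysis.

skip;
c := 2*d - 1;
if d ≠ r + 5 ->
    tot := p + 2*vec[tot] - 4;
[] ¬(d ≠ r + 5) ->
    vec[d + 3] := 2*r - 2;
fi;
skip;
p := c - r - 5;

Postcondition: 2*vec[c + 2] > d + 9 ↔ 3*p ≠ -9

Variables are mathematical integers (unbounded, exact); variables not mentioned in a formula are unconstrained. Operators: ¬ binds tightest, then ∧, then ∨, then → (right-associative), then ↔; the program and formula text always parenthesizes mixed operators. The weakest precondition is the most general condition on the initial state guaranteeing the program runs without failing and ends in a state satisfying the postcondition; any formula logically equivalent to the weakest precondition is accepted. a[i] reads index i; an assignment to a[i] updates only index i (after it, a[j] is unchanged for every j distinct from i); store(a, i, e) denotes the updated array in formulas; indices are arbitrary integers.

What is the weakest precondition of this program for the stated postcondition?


Working backward. After the program, 2*vec[c + 2] > d + 9 ↔ 3*p ≠ -9 must hold.
Before p := c - r - 5: 2*vec[c + 2] > d + 9 ↔ 3*c ≠ 3*r + 6
Before skip: 2*vec[c + 2] > d + 9 ↔ 3*c ≠ 3*r + 6
Then branch requires 2*vec[c + 2] > d + 9 ↔ 3*c ≠ 3*r + 6; else branch requires 2*store(vec, d + 3, 2*r - 2)[c + 2] > d + 9 ↔ 3*c ≠ 3*r + 6.
Before the if: (d ≠ r + 5 → (2*vec[c + 2] > d + 9 ↔ 3*c ≠ 3*r + 6)) ∧ ((¬(d ≠ r + 5)) → (2*store(vec, d + 3, 2*r - 2)[c + 2] > d + 9 ↔ 3*c ≠ 3*r + 6))
Before c := 2*d - 1: (d ≠ r + 5 → (2*vec[2*d + 1] > d + 9 ↔ 6*d ≠ 3*r + 9)) ∧ ((¬(d ≠ r + 5)) → (2*store(vec, d + 3, 2*r - 2)[2*d + 1] > d + 9 ↔ 6*d ≠ 3*r + 9))
Before skip: (d ≠ r + 5 → (2*vec[2*d + 1] > d + 9 ↔ 6*d ≠ 3*r + 9)) ∧ ((¬(d ≠ r + 5)) → (2*store(vec, d + 3, 2*r - 2)[2*d + 1] > d + 9 ↔ 6*d ≠ 3*r + 9))
Answer: WP = (d ≠ r + 5 → (2*vec[2*d + 1] > d + 9 ↔ 6*d ≠ 3*r + 9)) ∧ ((¬(d ≠ r + 5)) → (2*store(vec, d + 3, 2*r - 2)[2*d + 1] > d + 9 ↔ 6*d ≠ 3*r + 9))
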